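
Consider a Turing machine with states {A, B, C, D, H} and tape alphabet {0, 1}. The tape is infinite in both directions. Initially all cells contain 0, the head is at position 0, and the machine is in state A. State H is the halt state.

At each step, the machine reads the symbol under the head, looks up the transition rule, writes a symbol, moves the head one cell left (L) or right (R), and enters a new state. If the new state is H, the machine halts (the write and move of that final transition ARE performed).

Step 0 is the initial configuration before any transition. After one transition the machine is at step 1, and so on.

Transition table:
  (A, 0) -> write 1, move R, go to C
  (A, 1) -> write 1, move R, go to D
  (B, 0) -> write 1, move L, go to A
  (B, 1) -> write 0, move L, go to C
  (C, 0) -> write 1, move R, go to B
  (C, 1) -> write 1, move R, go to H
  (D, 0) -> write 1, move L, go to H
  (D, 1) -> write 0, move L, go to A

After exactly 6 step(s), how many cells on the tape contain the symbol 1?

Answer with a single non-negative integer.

Step 1: in state A at pos 0, read 0 -> (A,0)->write 1,move R,goto C. Now: state=C, head=1, tape[-1..2]=0100 (head:   ^)
Step 2: in state C at pos 1, read 0 -> (C,0)->write 1,move R,goto B. Now: state=B, head=2, tape[-1..3]=01100 (head:    ^)
Step 3: in state B at pos 2, read 0 -> (B,0)->write 1,move L,goto A. Now: state=A, head=1, tape[-1..3]=01110 (head:   ^)
Step 4: in state A at pos 1, read 1 -> (A,1)->write 1,move R,goto D. Now: state=D, head=2, tape[-1..3]=01110 (head:    ^)
Step 5: in state D at pos 2, read 1 -> (D,1)->write 0,move L,goto A. Now: state=A, head=1, tape[-1..3]=01100 (head:   ^)
Step 6: in state A at pos 1, read 1 -> (A,1)->write 1,move R,goto D. Now: state=D, head=2, tape[-1..3]=01100 (head:    ^)
Cells containing 1 after step 6: {0, 1} -> 2 cell(s)

Answer: 2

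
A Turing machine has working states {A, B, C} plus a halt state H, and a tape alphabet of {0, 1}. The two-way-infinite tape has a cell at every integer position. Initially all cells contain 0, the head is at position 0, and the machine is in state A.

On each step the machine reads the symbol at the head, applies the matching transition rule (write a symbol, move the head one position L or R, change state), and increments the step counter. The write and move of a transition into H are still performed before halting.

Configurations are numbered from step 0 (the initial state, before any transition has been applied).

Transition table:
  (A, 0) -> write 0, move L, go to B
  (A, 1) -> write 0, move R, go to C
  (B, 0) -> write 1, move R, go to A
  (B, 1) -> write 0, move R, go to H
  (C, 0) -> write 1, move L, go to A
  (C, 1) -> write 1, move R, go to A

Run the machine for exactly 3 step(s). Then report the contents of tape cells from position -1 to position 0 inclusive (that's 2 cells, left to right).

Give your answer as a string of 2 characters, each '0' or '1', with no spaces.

Step 1: in state A at pos 0, read 0 -> (A,0)->write 0,move L,goto B. Now: state=B, head=-1, tape[-2..1]=0000 (head:  ^)
Step 2: in state B at pos -1, read 0 -> (B,0)->write 1,move R,goto A. Now: state=A, head=0, tape[-2..1]=0100 (head:   ^)
Step 3: in state A at pos 0, read 0 -> (A,0)->write 0,move L,goto B. Now: state=B, head=-1, tape[-2..1]=0100 (head:  ^)

Answer: 10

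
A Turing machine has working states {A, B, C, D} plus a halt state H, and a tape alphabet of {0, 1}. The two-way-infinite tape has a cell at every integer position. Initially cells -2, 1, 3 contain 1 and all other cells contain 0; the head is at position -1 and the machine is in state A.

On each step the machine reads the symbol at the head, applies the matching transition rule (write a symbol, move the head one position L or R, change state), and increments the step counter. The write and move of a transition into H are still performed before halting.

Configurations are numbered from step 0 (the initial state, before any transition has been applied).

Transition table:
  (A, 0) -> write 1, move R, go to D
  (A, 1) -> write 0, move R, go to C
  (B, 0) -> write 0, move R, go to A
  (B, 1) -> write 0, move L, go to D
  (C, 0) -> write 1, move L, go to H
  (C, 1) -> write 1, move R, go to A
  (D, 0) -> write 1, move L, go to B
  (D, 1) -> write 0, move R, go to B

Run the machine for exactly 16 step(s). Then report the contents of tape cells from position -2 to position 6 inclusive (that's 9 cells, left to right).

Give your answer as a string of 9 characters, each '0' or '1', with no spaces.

Answer: 000110001

Derivation:
Step 1: in state A at pos -1, read 0 -> (A,0)->write 1,move R,goto D. Now: state=D, head=0, tape[-3..4]=01101010 (head:    ^)
Step 2: in state D at pos 0, read 0 -> (D,0)->write 1,move L,goto B. Now: state=B, head=-1, tape[-3..4]=01111010 (head:   ^)
Step 3: in state B at pos -1, read 1 -> (B,1)->write 0,move L,goto D. Now: state=D, head=-2, tape[-3..4]=01011010 (head:  ^)
Step 4: in state D at pos -2, read 1 -> (D,1)->write 0,move R,goto B. Now: state=B, head=-1, tape[-3..4]=00011010 (head:   ^)
Step 5: in state B at pos -1, read 0 -> (B,0)->write 0,move R,goto A. Now: state=A, head=0, tape[-3..4]=00011010 (head:    ^)
Step 6: in state A at pos 0, read 1 -> (A,1)->write 0,move R,goto C. Now: state=C, head=1, tape[-3..4]=00001010 (head:     ^)
Step 7: in state C at pos 1, read 1 -> (C,1)->write 1,move R,goto A. Now: state=A, head=2, tape[-3..4]=00001010 (head:      ^)
Step 8: in state A at pos 2, read 0 -> (A,0)->write 1,move R,goto D. Now: state=D, head=3, tape[-3..4]=00001110 (head:       ^)
Step 9: in state D at pos 3, read 1 -> (D,1)->write 0,move R,goto B. Now: state=B, head=4, tape[-3..5]=000011000 (head:        ^)
Step 10: in state B at pos 4, read 0 -> (B,0)->write 0,move R,goto A. Now: state=A, head=5, tape[-3..6]=0000110000 (head:         ^)
Step 11: in state A at pos 5, read 0 -> (A,0)->write 1,move R,goto D. Now: state=D, head=6, tape[-3..7]=00001100100 (head:          ^)
Step 12: in state D at pos 6, read 0 -> (D,0)->write 1,move L,goto B. Now: state=B, head=5, tape[-3..7]=00001100110 (head:         ^)
Step 13: in state B at pos 5, read 1 -> (B,1)->write 0,move L,goto D. Now: state=D, head=4, tape[-3..7]=00001100010 (head:        ^)
Step 14: in state D at pos 4, read 0 -> (D,0)->write 1,move L,goto B. Now: state=B, head=3, tape[-3..7]=00001101010 (head:       ^)
Step 15: in state B at pos 3, read 0 -> (B,0)->write 0,move R,goto A. Now: state=A, head=4, tape[-3..7]=00001101010 (head:        ^)
Step 16: in state A at pos 4, read 1 -> (A,1)->write 0,move R,goto C. Now: state=C, head=5, tape[-3..7]=00001100010 (head:         ^)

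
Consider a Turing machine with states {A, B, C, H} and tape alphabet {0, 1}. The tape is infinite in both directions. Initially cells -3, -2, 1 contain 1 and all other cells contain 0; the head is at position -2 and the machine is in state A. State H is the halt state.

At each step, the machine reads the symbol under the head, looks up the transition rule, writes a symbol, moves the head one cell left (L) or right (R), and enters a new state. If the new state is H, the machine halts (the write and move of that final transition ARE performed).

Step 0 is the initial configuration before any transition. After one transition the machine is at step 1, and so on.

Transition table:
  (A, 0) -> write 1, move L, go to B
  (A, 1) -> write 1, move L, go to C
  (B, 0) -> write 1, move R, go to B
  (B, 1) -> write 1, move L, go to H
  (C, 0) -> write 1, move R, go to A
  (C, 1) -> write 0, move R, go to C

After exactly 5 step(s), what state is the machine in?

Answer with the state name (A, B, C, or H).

Answer: B

Derivation:
Step 1: in state A at pos -2, read 1 -> (A,1)->write 1,move L,goto C. Now: state=C, head=-3, tape[-4..2]=0110010 (head:  ^)
Step 2: in state C at pos -3, read 1 -> (C,1)->write 0,move R,goto C. Now: state=C, head=-2, tape[-4..2]=0010010 (head:   ^)
Step 3: in state C at pos -2, read 1 -> (C,1)->write 0,move R,goto C. Now: state=C, head=-1, tape[-4..2]=0000010 (head:    ^)
Step 4: in state C at pos -1, read 0 -> (C,0)->write 1,move R,goto A. Now: state=A, head=0, tape[-4..2]=0001010 (head:     ^)
Step 5: in state A at pos 0, read 0 -> (A,0)->write 1,move L,goto B. Now: state=B, head=-1, tape[-4..2]=0001110 (head:    ^)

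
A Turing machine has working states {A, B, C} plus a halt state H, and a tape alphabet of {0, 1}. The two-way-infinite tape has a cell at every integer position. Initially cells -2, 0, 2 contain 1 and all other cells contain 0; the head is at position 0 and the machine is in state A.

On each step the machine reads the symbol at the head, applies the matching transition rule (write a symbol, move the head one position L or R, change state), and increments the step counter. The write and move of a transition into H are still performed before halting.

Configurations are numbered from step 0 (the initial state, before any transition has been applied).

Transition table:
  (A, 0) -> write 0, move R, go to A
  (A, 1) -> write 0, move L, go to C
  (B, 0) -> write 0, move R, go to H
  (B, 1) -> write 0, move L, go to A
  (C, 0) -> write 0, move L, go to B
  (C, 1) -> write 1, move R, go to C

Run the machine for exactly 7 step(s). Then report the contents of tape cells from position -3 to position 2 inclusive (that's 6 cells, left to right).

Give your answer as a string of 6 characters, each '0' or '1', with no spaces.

Step 1: in state A at pos 0, read 1 -> (A,1)->write 0,move L,goto C. Now: state=C, head=-1, tape[-3..3]=0100010 (head:   ^)
Step 2: in state C at pos -1, read 0 -> (C,0)->write 0,move L,goto B. Now: state=B, head=-2, tape[-3..3]=0100010 (head:  ^)
Step 3: in state B at pos -2, read 1 -> (B,1)->write 0,move L,goto A. Now: state=A, head=-3, tape[-4..3]=00000010 (head:  ^)
Step 4: in state A at pos -3, read 0 -> (A,0)->write 0,move R,goto A. Now: state=A, head=-2, tape[-4..3]=00000010 (head:   ^)
Step 5: in state A at pos -2, read 0 -> (A,0)->write 0,move R,goto A. Now: state=A, head=-1, tape[-4..3]=00000010 (head:    ^)
Step 6: in state A at pos -1, read 0 -> (A,0)->write 0,move R,goto A. Now: state=A, head=0, tape[-4..3]=00000010 (head:     ^)
Step 7: in state A at pos 0, read 0 -> (A,0)->write 0,move R,goto A. Now: state=A, head=1, tape[-4..3]=00000010 (head:      ^)

Answer: 000001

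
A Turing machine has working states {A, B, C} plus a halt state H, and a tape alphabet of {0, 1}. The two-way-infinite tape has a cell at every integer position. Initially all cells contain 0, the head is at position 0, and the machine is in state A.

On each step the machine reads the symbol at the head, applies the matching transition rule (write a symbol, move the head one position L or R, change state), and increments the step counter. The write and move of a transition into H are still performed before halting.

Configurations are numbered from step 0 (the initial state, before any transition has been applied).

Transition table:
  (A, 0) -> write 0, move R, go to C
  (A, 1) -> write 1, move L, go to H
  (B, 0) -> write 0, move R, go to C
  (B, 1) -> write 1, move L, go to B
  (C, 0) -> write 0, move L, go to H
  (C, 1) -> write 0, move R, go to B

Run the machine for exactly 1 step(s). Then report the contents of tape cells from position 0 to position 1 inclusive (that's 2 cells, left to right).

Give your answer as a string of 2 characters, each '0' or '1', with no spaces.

Step 1: in state A at pos 0, read 0 -> (A,0)->write 0,move R,goto C. Now: state=C, head=1, tape[-1..2]=0000 (head:   ^)

Answer: 00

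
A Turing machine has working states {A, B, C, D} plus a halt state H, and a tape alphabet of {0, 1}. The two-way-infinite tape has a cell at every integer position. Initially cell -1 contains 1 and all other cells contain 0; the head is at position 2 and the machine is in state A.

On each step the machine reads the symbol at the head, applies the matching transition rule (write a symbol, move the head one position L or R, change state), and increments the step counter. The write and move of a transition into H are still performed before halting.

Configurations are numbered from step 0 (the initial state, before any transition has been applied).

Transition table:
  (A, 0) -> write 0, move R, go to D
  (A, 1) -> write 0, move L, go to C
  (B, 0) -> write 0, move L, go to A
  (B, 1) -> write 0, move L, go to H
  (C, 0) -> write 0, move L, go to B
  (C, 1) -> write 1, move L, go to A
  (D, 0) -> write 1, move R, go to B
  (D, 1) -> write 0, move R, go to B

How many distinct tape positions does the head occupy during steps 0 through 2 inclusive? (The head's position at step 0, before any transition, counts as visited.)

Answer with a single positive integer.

Step 1: in state A at pos 2, read 0 -> (A,0)->write 0,move R,goto D. Now: state=D, head=3, tape[-2..4]=0100000 (head:      ^)
Step 2: in state D at pos 3, read 0 -> (D,0)->write 1,move R,goto B. Now: state=B, head=4, tape[-2..5]=01000100 (head:       ^)
Head positions at steps 0..2: starting at 2, distinct positions visited = {2, 3, 4} -> 3 position(s)

Answer: 3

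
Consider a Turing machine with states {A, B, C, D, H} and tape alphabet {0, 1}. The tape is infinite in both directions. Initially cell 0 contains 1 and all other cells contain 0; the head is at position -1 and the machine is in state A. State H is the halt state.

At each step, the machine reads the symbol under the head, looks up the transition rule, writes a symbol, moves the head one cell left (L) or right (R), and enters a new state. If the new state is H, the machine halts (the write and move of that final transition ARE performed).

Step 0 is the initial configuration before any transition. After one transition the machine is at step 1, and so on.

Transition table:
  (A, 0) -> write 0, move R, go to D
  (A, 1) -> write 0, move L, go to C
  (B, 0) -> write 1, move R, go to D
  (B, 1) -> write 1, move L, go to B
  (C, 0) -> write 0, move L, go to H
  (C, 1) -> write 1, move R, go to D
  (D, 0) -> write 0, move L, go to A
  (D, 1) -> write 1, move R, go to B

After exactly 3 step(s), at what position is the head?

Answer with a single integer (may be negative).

Step 1: in state A at pos -1, read 0 -> (A,0)->write 0,move R,goto D. Now: state=D, head=0, tape[-2..1]=0010 (head:   ^)
Step 2: in state D at pos 0, read 1 -> (D,1)->write 1,move R,goto B. Now: state=B, head=1, tape[-2..2]=00100 (head:    ^)
Step 3: in state B at pos 1, read 0 -> (B,0)->write 1,move R,goto D. Now: state=D, head=2, tape[-2..3]=001100 (head:     ^)

Answer: 2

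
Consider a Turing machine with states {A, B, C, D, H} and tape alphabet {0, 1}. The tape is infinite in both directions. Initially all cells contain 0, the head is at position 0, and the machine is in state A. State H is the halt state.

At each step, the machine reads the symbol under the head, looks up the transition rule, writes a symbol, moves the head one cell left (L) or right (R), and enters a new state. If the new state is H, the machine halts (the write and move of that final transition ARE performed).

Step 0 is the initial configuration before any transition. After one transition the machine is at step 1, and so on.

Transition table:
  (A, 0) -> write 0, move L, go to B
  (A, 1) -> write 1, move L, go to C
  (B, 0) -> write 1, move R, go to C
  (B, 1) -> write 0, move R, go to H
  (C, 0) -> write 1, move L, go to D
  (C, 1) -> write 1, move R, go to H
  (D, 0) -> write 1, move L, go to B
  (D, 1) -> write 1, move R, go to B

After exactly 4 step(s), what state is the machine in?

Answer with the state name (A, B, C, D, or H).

Step 1: in state A at pos 0, read 0 -> (A,0)->write 0,move L,goto B. Now: state=B, head=-1, tape[-2..1]=0000 (head:  ^)
Step 2: in state B at pos -1, read 0 -> (B,0)->write 1,move R,goto C. Now: state=C, head=0, tape[-2..1]=0100 (head:   ^)
Step 3: in state C at pos 0, read 0 -> (C,0)->write 1,move L,goto D. Now: state=D, head=-1, tape[-2..1]=0110 (head:  ^)
Step 4: in state D at pos -1, read 1 -> (D,1)->write 1,move R,goto B. Now: state=B, head=0, tape[-2..1]=0110 (head:   ^)

Answer: B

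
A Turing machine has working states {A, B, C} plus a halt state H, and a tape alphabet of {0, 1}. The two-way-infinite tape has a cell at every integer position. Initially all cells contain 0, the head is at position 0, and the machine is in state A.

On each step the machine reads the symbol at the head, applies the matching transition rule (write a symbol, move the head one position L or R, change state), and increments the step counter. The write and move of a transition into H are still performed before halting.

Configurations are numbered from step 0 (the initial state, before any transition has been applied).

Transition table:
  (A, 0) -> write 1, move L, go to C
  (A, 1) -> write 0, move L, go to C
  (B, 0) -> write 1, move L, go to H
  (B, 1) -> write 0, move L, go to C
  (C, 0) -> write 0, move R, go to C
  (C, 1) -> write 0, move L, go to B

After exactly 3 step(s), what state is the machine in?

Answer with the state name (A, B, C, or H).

Step 1: in state A at pos 0, read 0 -> (A,0)->write 1,move L,goto C. Now: state=C, head=-1, tape[-2..1]=0010 (head:  ^)
Step 2: in state C at pos -1, read 0 -> (C,0)->write 0,move R,goto C. Now: state=C, head=0, tape[-2..1]=0010 (head:   ^)
Step 3: in state C at pos 0, read 1 -> (C,1)->write 0,move L,goto B. Now: state=B, head=-1, tape[-2..1]=0000 (head:  ^)

Answer: B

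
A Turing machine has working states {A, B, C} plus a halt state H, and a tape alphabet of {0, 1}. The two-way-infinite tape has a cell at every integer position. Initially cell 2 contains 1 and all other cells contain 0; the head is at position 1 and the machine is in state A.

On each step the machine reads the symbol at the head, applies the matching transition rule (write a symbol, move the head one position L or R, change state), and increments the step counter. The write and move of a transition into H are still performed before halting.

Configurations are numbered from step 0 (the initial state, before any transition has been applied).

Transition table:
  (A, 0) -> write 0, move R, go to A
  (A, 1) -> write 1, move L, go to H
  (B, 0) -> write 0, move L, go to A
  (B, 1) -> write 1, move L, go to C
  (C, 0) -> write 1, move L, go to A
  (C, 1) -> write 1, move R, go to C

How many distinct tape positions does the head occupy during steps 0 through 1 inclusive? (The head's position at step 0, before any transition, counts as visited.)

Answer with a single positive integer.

Answer: 2

Derivation:
Step 1: in state A at pos 1, read 0 -> (A,0)->write 0,move R,goto A. Now: state=A, head=2, tape[0..3]=0010 (head:   ^)
Head positions at steps 0..1: starting at 1, distinct positions visited = {1, 2} -> 2 position(s)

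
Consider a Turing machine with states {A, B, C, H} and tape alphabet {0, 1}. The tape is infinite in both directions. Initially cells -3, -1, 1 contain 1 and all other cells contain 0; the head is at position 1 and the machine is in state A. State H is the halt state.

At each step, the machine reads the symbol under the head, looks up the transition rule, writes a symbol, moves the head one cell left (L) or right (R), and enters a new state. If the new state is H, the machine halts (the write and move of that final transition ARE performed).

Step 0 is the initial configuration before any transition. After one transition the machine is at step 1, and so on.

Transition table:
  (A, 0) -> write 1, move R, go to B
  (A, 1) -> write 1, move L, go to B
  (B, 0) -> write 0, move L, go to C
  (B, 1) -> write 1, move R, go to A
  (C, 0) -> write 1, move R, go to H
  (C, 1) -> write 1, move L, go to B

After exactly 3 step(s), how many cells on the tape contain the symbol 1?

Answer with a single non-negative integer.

Step 1: in state A at pos 1, read 1 -> (A,1)->write 1,move L,goto B. Now: state=B, head=0, tape[-4..2]=0101010 (head:     ^)
Step 2: in state B at pos 0, read 0 -> (B,0)->write 0,move L,goto C. Now: state=C, head=-1, tape[-4..2]=0101010 (head:    ^)
Step 3: in state C at pos -1, read 1 -> (C,1)->write 1,move L,goto B. Now: state=B, head=-2, tape[-4..2]=0101010 (head:   ^)
Cells containing 1 after step 3: {-3, -1, 1} -> 3 cell(s)

Answer: 3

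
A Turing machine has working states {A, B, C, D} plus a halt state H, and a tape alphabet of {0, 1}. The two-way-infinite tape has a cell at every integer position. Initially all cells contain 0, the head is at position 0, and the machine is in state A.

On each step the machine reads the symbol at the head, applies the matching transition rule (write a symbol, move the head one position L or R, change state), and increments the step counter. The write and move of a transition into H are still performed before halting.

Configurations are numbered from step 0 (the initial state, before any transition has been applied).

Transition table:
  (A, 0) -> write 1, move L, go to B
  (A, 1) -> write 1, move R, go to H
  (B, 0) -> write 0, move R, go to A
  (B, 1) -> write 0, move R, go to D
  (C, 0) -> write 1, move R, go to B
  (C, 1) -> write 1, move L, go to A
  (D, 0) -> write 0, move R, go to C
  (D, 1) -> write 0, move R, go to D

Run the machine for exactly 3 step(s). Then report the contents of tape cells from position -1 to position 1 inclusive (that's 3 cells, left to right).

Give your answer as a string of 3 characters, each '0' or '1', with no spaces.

Step 1: in state A at pos 0, read 0 -> (A,0)->write 1,move L,goto B. Now: state=B, head=-1, tape[-2..1]=0010 (head:  ^)
Step 2: in state B at pos -1, read 0 -> (B,0)->write 0,move R,goto A. Now: state=A, head=0, tape[-2..1]=0010 (head:   ^)
Step 3: in state A at pos 0, read 1 -> (A,1)->write 1,move R,goto H. Now: state=H, head=1, tape[-2..2]=00100 (head:    ^)

Answer: 010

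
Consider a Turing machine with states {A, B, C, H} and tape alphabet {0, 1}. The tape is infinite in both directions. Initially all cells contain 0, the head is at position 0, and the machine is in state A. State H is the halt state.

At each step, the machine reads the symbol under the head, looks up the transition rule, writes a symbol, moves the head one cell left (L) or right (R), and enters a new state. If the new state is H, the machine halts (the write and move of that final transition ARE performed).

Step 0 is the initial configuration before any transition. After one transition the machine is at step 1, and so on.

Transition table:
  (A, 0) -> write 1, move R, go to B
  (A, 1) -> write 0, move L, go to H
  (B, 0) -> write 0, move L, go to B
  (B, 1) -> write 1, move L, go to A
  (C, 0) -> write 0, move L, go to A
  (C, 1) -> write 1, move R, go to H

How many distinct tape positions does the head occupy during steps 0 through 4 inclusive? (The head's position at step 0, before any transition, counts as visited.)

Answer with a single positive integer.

Answer: 3

Derivation:
Step 1: in state A at pos 0, read 0 -> (A,0)->write 1,move R,goto B. Now: state=B, head=1, tape[-1..2]=0100 (head:   ^)
Step 2: in state B at pos 1, read 0 -> (B,0)->write 0,move L,goto B. Now: state=B, head=0, tape[-1..2]=0100 (head:  ^)
Step 3: in state B at pos 0, read 1 -> (B,1)->write 1,move L,goto A. Now: state=A, head=-1, tape[-2..2]=00100 (head:  ^)
Step 4: in state A at pos -1, read 0 -> (A,0)->write 1,move R,goto B. Now: state=B, head=0, tape[-2..2]=01100 (head:   ^)
Head positions at steps 0..4: starting at 0, distinct positions visited = {-1, 0, 1} -> 3 position(s)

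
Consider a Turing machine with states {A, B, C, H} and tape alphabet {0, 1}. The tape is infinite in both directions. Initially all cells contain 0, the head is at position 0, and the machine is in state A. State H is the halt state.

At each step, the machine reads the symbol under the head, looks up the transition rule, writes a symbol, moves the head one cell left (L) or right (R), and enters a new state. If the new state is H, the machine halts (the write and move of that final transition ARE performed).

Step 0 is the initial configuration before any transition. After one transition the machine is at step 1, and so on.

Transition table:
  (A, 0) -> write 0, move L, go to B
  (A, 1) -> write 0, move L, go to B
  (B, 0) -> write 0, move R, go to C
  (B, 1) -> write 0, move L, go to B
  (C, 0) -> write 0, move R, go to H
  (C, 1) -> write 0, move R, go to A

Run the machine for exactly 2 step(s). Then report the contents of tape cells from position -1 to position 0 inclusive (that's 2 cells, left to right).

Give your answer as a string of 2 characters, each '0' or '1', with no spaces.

Answer: 00

Derivation:
Step 1: in state A at pos 0, read 0 -> (A,0)->write 0,move L,goto B. Now: state=B, head=-1, tape[-2..1]=0000 (head:  ^)
Step 2: in state B at pos -1, read 0 -> (B,0)->write 0,move R,goto C. Now: state=C, head=0, tape[-2..1]=0000 (head:   ^)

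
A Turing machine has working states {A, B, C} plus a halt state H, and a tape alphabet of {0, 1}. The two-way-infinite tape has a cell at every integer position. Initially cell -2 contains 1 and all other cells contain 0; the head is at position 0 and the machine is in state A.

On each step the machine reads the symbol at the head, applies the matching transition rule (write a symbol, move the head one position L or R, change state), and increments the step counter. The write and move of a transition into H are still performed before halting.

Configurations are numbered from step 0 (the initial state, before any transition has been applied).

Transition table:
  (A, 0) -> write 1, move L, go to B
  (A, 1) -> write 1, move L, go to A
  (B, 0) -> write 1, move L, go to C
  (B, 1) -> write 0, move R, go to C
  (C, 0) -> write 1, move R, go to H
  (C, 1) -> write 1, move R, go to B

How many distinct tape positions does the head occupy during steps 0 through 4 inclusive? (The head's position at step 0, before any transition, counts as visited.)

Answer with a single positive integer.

Answer: 3

Derivation:
Step 1: in state A at pos 0, read 0 -> (A,0)->write 1,move L,goto B. Now: state=B, head=-1, tape[-3..1]=01010 (head:   ^)
Step 2: in state B at pos -1, read 0 -> (B,0)->write 1,move L,goto C. Now: state=C, head=-2, tape[-3..1]=01110 (head:  ^)
Step 3: in state C at pos -2, read 1 -> (C,1)->write 1,move R,goto B. Now: state=B, head=-1, tape[-3..1]=01110 (head:   ^)
Step 4: in state B at pos -1, read 1 -> (B,1)->write 0,move R,goto C. Now: state=C, head=0, tape[-3..1]=01010 (head:    ^)
Head positions at steps 0..4: starting at 0, distinct positions visited = {-2, -1, 0} -> 3 position(s)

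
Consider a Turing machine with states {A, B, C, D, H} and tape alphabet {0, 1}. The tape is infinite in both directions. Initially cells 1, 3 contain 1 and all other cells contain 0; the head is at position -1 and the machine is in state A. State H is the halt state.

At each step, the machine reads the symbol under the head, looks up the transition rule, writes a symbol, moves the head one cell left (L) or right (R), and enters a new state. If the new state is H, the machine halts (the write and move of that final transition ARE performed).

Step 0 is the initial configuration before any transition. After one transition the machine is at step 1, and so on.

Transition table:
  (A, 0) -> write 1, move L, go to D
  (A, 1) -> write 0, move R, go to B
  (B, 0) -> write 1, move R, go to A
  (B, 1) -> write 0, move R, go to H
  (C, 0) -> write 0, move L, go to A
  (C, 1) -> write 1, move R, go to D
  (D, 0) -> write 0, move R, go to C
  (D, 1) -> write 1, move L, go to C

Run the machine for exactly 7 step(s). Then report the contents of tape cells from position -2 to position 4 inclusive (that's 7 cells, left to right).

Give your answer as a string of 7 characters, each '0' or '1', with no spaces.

Step 1: in state A at pos -1, read 0 -> (A,0)->write 1,move L,goto D. Now: state=D, head=-2, tape[-3..4]=00101010 (head:  ^)
Step 2: in state D at pos -2, read 0 -> (D,0)->write 0,move R,goto C. Now: state=C, head=-1, tape[-3..4]=00101010 (head:   ^)
Step 3: in state C at pos -1, read 1 -> (C,1)->write 1,move R,goto D. Now: state=D, head=0, tape[-3..4]=00101010 (head:    ^)
Step 4: in state D at pos 0, read 0 -> (D,0)->write 0,move R,goto C. Now: state=C, head=1, tape[-3..4]=00101010 (head:     ^)
Step 5: in state C at pos 1, read 1 -> (C,1)->write 1,move R,goto D. Now: state=D, head=2, tape[-3..4]=00101010 (head:      ^)
Step 6: in state D at pos 2, read 0 -> (D,0)->write 0,move R,goto C. Now: state=C, head=3, tape[-3..4]=00101010 (head:       ^)
Step 7: in state C at pos 3, read 1 -> (C,1)->write 1,move R,goto D. Now: state=D, head=4, tape[-3..5]=001010100 (head:        ^)

Answer: 0101010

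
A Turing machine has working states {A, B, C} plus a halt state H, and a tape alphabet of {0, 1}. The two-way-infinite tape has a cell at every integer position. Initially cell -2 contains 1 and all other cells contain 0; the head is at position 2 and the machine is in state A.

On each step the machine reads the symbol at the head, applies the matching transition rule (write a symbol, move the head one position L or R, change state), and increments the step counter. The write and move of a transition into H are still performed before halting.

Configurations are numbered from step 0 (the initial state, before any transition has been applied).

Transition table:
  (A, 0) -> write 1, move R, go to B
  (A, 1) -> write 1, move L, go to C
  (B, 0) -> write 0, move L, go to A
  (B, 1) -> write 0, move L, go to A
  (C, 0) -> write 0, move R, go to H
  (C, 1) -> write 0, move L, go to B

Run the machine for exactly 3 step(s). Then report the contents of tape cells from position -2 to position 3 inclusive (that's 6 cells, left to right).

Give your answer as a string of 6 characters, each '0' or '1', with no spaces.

Answer: 100010

Derivation:
Step 1: in state A at pos 2, read 0 -> (A,0)->write 1,move R,goto B. Now: state=B, head=3, tape[-3..4]=01000100 (head:       ^)
Step 2: in state B at pos 3, read 0 -> (B,0)->write 0,move L,goto A. Now: state=A, head=2, tape[-3..4]=01000100 (head:      ^)
Step 3: in state A at pos 2, read 1 -> (A,1)->write 1,move L,goto C. Now: state=C, head=1, tape[-3..4]=01000100 (head:     ^)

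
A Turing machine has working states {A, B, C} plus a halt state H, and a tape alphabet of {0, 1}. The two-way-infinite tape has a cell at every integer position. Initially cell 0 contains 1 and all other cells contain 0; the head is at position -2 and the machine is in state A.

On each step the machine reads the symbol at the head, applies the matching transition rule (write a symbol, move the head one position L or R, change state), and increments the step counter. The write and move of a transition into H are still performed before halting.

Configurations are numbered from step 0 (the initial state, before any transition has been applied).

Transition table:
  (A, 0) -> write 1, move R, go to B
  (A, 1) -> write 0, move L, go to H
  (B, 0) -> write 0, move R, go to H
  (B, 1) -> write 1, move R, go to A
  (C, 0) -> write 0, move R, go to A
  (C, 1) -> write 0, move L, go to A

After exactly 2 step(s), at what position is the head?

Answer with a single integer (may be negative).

Step 1: in state A at pos -2, read 0 -> (A,0)->write 1,move R,goto B. Now: state=B, head=-1, tape[-3..1]=01010 (head:   ^)
Step 2: in state B at pos -1, read 0 -> (B,0)->write 0,move R,goto H. Now: state=H, head=0, tape[-3..1]=01010 (head:    ^)

Answer: 0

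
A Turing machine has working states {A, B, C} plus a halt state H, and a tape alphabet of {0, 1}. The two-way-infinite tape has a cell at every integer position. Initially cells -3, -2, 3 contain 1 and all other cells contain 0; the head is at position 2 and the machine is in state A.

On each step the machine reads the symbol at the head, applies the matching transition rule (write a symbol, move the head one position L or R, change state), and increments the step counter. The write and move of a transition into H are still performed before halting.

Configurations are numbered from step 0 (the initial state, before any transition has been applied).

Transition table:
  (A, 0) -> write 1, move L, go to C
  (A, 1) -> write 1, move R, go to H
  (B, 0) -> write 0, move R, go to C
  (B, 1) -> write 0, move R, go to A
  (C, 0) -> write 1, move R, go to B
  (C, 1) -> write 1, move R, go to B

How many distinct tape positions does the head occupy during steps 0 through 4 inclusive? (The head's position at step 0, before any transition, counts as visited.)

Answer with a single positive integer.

Answer: 4

Derivation:
Step 1: in state A at pos 2, read 0 -> (A,0)->write 1,move L,goto C. Now: state=C, head=1, tape[-4..4]=011000110 (head:      ^)
Step 2: in state C at pos 1, read 0 -> (C,0)->write 1,move R,goto B. Now: state=B, head=2, tape[-4..4]=011001110 (head:       ^)
Step 3: in state B at pos 2, read 1 -> (B,1)->write 0,move R,goto A. Now: state=A, head=3, tape[-4..4]=011001010 (head:        ^)
Step 4: in state A at pos 3, read 1 -> (A,1)->write 1,move R,goto H. Now: state=H, head=4, tape[-4..5]=0110010100 (head:         ^)
Head positions at steps 0..4: starting at 2, distinct positions visited = {1, 2, 3, 4} -> 4 position(s)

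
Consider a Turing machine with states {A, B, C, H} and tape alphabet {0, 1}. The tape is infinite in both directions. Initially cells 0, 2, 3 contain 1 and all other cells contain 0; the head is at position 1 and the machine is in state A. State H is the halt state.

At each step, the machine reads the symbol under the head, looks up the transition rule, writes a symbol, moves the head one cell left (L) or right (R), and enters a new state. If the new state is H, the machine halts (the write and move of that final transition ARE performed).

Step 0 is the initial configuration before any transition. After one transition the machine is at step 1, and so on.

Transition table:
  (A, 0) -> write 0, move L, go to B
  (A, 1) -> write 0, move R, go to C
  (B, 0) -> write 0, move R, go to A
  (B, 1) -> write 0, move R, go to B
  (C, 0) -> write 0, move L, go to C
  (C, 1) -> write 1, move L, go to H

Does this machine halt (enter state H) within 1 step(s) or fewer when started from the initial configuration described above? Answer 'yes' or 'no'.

Step 1: in state A at pos 1, read 0 -> (A,0)->write 0,move L,goto B. Now: state=B, head=0, tape[-1..4]=010110 (head:  ^)
After 1 step(s): state = B (not H) -> not halted within 1 -> no

Answer: no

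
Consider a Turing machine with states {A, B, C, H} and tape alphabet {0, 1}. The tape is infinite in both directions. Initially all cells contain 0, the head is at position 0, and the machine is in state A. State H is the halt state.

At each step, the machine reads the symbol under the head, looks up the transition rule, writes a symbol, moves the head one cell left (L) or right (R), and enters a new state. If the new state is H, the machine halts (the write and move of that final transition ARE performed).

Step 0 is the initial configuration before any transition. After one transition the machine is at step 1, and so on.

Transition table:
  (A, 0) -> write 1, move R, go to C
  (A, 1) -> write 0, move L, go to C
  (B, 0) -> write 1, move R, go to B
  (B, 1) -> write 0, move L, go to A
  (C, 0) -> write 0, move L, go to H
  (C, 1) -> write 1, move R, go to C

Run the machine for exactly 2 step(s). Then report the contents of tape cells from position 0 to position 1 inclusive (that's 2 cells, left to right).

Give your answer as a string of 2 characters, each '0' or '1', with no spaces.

Answer: 10

Derivation:
Step 1: in state A at pos 0, read 0 -> (A,0)->write 1,move R,goto C. Now: state=C, head=1, tape[-1..2]=0100 (head:   ^)
Step 2: in state C at pos 1, read 0 -> (C,0)->write 0,move L,goto H. Now: state=H, head=0, tape[-1..2]=0100 (head:  ^)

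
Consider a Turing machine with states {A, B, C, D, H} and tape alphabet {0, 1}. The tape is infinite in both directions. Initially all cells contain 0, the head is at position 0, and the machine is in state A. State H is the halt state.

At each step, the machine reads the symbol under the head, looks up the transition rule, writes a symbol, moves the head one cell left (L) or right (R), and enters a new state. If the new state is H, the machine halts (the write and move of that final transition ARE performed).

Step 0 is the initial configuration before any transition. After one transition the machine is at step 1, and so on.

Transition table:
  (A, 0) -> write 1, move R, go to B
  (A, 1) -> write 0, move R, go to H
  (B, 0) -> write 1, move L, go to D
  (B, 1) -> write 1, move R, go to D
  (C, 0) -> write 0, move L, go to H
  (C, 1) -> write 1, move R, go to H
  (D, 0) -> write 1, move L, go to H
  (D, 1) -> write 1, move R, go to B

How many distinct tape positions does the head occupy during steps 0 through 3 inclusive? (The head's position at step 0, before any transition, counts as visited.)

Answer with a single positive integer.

Step 1: in state A at pos 0, read 0 -> (A,0)->write 1,move R,goto B. Now: state=B, head=1, tape[-1..2]=0100 (head:   ^)
Step 2: in state B at pos 1, read 0 -> (B,0)->write 1,move L,goto D. Now: state=D, head=0, tape[-1..2]=0110 (head:  ^)
Step 3: in state D at pos 0, read 1 -> (D,1)->write 1,move R,goto B. Now: state=B, head=1, tape[-1..2]=0110 (head:   ^)
Head positions at steps 0..3: starting at 0, distinct positions visited = {0, 1} -> 2 position(s)

Answer: 2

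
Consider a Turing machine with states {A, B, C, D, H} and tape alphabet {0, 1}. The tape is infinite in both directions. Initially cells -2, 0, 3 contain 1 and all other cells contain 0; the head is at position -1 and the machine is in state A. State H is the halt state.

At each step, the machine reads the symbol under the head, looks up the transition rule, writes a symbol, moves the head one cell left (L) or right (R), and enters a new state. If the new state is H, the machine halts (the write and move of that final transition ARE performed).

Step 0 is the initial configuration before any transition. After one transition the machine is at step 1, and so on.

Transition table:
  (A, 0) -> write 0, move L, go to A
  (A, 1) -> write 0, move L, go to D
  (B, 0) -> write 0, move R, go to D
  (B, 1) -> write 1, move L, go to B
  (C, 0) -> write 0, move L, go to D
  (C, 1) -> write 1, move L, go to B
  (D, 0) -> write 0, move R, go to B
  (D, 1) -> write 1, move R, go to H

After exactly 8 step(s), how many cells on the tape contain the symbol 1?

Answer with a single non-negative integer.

Answer: 2

Derivation:
Step 1: in state A at pos -1, read 0 -> (A,0)->write 0,move L,goto A. Now: state=A, head=-2, tape[-3..4]=01010010 (head:  ^)
Step 2: in state A at pos -2, read 1 -> (A,1)->write 0,move L,goto D. Now: state=D, head=-3, tape[-4..4]=000010010 (head:  ^)
Step 3: in state D at pos -3, read 0 -> (D,0)->write 0,move R,goto B. Now: state=B, head=-2, tape[-4..4]=000010010 (head:   ^)
Step 4: in state B at pos -2, read 0 -> (B,0)->write 0,move R,goto D. Now: state=D, head=-1, tape[-4..4]=000010010 (head:    ^)
Step 5: in state D at pos -1, read 0 -> (D,0)->write 0,move R,goto B. Now: state=B, head=0, tape[-4..4]=000010010 (head:     ^)
Step 6: in state B at pos 0, read 1 -> (B,1)->write 1,move L,goto B. Now: state=B, head=-1, tape[-4..4]=000010010 (head:    ^)
Step 7: in state B at pos -1, read 0 -> (B,0)->write 0,move R,goto D. Now: state=D, head=0, tape[-4..4]=000010010 (head:     ^)
Step 8: in state D at pos 0, read 1 -> (D,1)->write 1,move R,goto H. Now: state=H, head=1, tape[-4..4]=000010010 (head:      ^)
Cells containing 1 after step 8: {0, 3} -> 2 cell(s)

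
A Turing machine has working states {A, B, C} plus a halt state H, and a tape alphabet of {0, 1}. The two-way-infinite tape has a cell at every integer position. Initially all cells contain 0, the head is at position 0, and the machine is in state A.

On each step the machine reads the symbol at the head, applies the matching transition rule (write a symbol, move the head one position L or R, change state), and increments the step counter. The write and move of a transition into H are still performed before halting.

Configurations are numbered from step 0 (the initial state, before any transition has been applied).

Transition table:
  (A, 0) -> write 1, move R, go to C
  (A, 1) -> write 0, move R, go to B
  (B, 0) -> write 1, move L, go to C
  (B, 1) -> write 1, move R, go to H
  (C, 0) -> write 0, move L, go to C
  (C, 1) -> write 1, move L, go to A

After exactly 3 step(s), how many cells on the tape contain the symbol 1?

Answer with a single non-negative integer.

Step 1: in state A at pos 0, read 0 -> (A,0)->write 1,move R,goto C. Now: state=C, head=1, tape[-1..2]=0100 (head:   ^)
Step 2: in state C at pos 1, read 0 -> (C,0)->write 0,move L,goto C. Now: state=C, head=0, tape[-1..2]=0100 (head:  ^)
Step 3: in state C at pos 0, read 1 -> (C,1)->write 1,move L,goto A. Now: state=A, head=-1, tape[-2..2]=00100 (head:  ^)
Cells containing 1 after step 3: {0} -> 1 cell(s)

Answer: 1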